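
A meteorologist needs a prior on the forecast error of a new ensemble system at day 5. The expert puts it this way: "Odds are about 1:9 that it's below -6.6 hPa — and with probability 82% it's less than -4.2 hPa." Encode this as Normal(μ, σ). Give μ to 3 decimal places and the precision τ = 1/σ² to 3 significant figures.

For Normal(μ,σ), the p-quantile is μ + z_p·σ. Here z_{0.1} = -1.282, z_{0.82} = 0.9154.
So -6.6 = μ − 1.282σ and -4.2 = μ + 0.9154σ.
Subtracting: σ = (-4.2 − -6.6)/(0.9154 − (-1.282)) = 1.092.
Then μ = -6.6 − (-1.282)·1.092 = -5.200.
Precision τ = 1/σ² = 1/1.092² = 0.838.

μ = -5.200, τ = 0.838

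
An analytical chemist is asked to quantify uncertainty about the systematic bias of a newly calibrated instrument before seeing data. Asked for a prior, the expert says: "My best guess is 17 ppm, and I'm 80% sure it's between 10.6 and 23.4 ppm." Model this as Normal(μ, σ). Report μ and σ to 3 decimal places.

μ = 17.000, σ = 4.994

A symmetric 80% interval runs μ ± z·σ with z = 1.282.
Half-width = 6.4, so σ = 6.4/1.282 = 4.994.
μ is the stated best guess, 17.000.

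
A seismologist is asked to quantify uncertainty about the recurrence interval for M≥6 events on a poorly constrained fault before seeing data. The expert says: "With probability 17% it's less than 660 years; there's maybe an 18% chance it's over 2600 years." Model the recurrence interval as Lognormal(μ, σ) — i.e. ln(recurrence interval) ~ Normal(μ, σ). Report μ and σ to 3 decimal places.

If T ~ Lognormal(μ,σ) then ln T ~ Normal(μ,σ), so the p-quantile of ln T is μ + z_p·σ.
ln(660) = 6.492 and ln(2600) = 7.863; z_{0.17} = -0.9542, z_{0.82} = 0.9154.
σ = (7.863 − 6.492)/(0.9154 − (-0.9542)) = 0.733.
μ = 6.492 − (-0.9542)·0.733 = 7.192.

μ ≈ 7.192, σ ≈ 0.733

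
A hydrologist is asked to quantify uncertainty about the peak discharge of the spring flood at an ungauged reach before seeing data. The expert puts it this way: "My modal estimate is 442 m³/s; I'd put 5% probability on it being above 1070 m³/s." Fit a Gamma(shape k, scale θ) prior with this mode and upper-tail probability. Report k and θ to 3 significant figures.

k ≈ 4.49, θ ≈ 127

Gamma(k,θ) with k>1 has mode (k−1)θ, so θ = 442/(k−1).
Need P(X < 1070) = 0.95 with θ tied to k this way. Start at k = 2, θ = 442: P(X<1070) ≈ 0.696.
Too low — raise k to concentrate. Iterating converges to k ≈ 4.49.
Then θ = 442/(4.49−1) ≈ 127.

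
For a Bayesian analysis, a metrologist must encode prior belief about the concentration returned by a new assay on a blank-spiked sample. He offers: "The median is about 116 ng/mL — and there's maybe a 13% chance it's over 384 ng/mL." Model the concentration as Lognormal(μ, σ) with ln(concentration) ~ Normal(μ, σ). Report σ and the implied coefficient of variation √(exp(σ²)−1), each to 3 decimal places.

σ ≈ 1.063, CV ≈ 1.447

If T ~ Lognormal(μ,σ) then ln T ~ Normal(μ,σ), so the p-quantile of ln T is μ + z_p·σ.
ln(116) = 4.754 and ln(384) = 5.951; z_{0.5} = 0, z_{0.87} = 1.126.
σ = (5.951 − 4.754)/(1.126 − (0)) = 1.063.
μ = 4.754 − (0)·1.063 = 4.754.
CV = √(exp(σ²)−1) = √(exp(1.1294)−1) = 1.447.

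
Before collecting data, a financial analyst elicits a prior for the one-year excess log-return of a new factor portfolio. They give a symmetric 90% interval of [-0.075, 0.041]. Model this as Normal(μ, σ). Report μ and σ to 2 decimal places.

A symmetric 90% interval runs μ ± z·σ with z = 1.645.
Half-width = 0.058, so σ = 0.058/1.645 = 0.04.
μ is the interval midpoint, -0.02.

μ = -0.02, σ = 0.04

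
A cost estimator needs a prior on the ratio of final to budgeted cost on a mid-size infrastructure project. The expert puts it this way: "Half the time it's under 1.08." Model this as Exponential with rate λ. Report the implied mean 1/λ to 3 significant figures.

Exponential median = ln 2 / λ, so λ = ln 2 / 1.08 = 0.642.
Mean = 1/λ = 1.56.

mean ≈ 1.56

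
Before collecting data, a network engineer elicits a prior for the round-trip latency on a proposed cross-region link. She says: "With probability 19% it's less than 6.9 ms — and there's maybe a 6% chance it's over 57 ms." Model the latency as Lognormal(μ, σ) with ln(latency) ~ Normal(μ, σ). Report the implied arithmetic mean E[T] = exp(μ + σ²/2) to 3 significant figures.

E[T] ≈ 21.5 ms

If T ~ Lognormal(μ,σ) then ln T ~ Normal(μ,σ), so the p-quantile of ln T is μ + z_p·σ.
ln(6.9) = 1.932 and ln(57) = 4.043; z_{0.19} = -0.8779, z_{0.94} = 1.555.
σ = (4.043 − 1.932)/(1.555 − (-0.8779)) = 0.868.
μ = 1.932 − (-0.8779)·0.868 = 2.694.
E[T] = exp(μ + σ²/2) = exp(2.694 + 0.3767) = 21.5 ms.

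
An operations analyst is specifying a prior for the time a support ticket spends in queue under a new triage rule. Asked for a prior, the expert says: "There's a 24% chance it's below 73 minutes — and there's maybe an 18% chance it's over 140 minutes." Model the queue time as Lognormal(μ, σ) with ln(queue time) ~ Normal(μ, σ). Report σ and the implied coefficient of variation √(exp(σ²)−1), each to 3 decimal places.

σ ≈ 0.402, CV ≈ 0.418

If T ~ Lognormal(μ,σ) then ln T ~ Normal(μ,σ), so the p-quantile of ln T is μ + z_p·σ.
ln(73) = 4.29 and ln(140) = 4.942; z_{0.24} = -0.7063, z_{0.82} = 0.9154.
σ = (4.942 − 4.29)/(0.9154 − (-0.7063)) = 0.402.
μ = 4.29 − (-0.7063)·0.402 = 4.574.
CV = √(exp(σ²)−1) = √(exp(0.1612)−1) = 0.418.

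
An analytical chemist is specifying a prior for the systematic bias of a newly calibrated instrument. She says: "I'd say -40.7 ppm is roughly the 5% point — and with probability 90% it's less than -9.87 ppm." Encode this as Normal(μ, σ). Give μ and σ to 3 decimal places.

The p-quantile of Normal(μ,σ) is μ + z_p·σ, with z_{0.05} = -1.645 and z_{0.9} = 1.282.
Eliminate σ: μ = (z₂·x₁ − z₁·x₂)/(z₂ − z₁) = (1.282·-40.7 − (-1.645)·-9.87)/2.926 = -23.371.
Then σ = (x₂ − x₁)/(z₂ − z₁) = (-9.87 − -40.7)/2.926 = 10.535.

μ = -23.371, σ = 10.535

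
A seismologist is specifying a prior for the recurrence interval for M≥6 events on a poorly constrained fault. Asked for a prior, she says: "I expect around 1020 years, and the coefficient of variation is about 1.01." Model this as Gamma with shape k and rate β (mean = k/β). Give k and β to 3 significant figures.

For Gamma(k, rate β): mean = k/β, variance = k/β², so CV = 1/√k.
CV = 1.01, hence k = 1/CV² = 0.98.
Then β = k/mean = 0.98/1020 = 0.000961.

k ≈ 0.98, β ≈ 0.000961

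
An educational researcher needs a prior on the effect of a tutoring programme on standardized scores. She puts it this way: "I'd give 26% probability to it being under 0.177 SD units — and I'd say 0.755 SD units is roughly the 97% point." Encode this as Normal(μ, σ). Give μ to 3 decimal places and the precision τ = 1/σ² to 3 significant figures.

The p-quantile of Normal(μ,σ) is μ + z_p·σ, with z_{0.26} = -0.6433 and z_{0.97} = 1.881.
Eliminate σ: μ = (z₂·x₁ − z₁·x₂)/(z₂ − z₁) = (1.881·0.177 − (-0.6433)·0.755)/2.524 = 0.324.
Then σ = (x₂ − x₁)/(z₂ − z₁) = (0.755 − 0.177)/2.524 = 0.229.
Precision τ = 1/σ² = 1/0.229² = 19.1.

μ = 0.324, τ = 19.1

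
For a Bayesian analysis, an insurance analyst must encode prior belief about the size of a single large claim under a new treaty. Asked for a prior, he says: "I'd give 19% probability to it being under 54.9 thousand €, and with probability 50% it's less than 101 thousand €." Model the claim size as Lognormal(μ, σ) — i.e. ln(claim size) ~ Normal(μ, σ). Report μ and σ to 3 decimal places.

If T ~ Lognormal(μ,σ) then ln T ~ Normal(μ,σ), so the p-quantile of ln T is μ + z_p·σ.
ln(54.9) = 4.006 and ln(101) = 4.615; z_{0.19} = -0.8779, z_{0.5} = 0.
σ = (4.615 − 4.006)/(0 − (-0.8779)) = 0.694.
μ = 4.006 − (-0.8779)·0.694 = 4.615.

μ ≈ 4.615, σ ≈ 0.694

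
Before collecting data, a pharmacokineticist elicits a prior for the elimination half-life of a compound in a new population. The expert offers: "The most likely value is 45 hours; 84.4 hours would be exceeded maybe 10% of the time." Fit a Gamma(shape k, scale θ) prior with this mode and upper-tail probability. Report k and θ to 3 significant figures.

Gamma(k,θ) with k>1 has mode (k−1)θ, so θ = 45/(k−1).
Need P(X < 84.4) = 0.9 with θ tied to k this way. Start at k = 2, θ = 45: P(X<84.4) ≈ 0.559.
Too low — raise k to concentrate. Iterating converges to k ≈ 5.83.
Then θ = 45/(5.83−1) ≈ 9.32.

k ≈ 5.83, θ ≈ 9.32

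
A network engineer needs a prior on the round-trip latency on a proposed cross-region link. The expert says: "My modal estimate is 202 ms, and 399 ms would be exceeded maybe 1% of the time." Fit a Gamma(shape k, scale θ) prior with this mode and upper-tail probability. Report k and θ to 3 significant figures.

Gamma(k,θ) with k>1 has mode (k−1)θ, so θ = 202/(k−1).
Need P(X < 399) = 0.99 with θ tied to k this way. Start at k = 2, θ = 202: P(X<399) ≈ 0.587.
Too low — raise k to concentrate. Iterating converges to k ≈ 11.6.
Then θ = 202/(11.6−1) ≈ 19.

k ≈ 11.6, θ ≈ 19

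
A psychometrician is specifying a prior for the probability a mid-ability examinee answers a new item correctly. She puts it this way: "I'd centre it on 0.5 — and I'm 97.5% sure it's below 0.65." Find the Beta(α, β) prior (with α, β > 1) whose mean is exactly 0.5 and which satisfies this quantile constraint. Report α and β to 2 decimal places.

α ≈ 20.61, β ≈ 20.61

With mean 0.5 fixed, write α = 0.5s, β = 0.5s where s = α+β.
Need P(θ < 0.65) = 0.975 under Beta(0.5s, 0.5s). Normal approximation: (q−m)/√(m(1−m)/s) ≈ z_{0.975} = 1.96, so s ≈ 0.5·0.5·(1.96)²/(0.65−0.5)² = 42.7.
At s = 42.7: P(θ<0.65) ≈ 0.977. Adjusting to match 0.975 gives s ≈ 41.22.
So α = 0.5·41.22 ≈ 20.61, β = 0.5·41.22 ≈ 20.61.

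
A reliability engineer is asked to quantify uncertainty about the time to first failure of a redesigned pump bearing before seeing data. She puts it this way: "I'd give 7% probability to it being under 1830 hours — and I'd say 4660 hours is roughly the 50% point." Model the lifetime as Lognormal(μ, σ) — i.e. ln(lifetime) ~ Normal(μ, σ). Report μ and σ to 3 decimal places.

If T ~ Lognormal(μ,σ) then ln T ~ Normal(μ,σ), so the p-quantile of ln T is μ + z_p·σ.
ln(1830) = 7.512 and ln(4660) = 8.447; z_{0.07} = -1.476, z_{0.5} = 0.
σ = (8.447 − 7.512)/(0 − (-1.476)) = 0.633.
μ = 7.512 − (-1.476)·0.633 = 8.447.

μ ≈ 8.447, σ ≈ 0.633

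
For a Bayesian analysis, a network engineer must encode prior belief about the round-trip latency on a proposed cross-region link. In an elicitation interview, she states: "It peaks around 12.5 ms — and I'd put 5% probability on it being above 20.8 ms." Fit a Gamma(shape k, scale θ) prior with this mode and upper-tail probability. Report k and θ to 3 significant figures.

k ≈ 11.8, θ ≈ 1.16

Gamma(k,θ) with k>1 has mode (k−1)θ, so θ = 12.5/(k−1).
Need P(X < 20.8) = 0.95 with θ tied to k this way. Start at k = 2, θ = 12.5: P(X<20.8) ≈ 0.495.
Too low — raise k to concentrate. Iterating converges to k ≈ 11.8.
Then θ = 12.5/(11.8−1) ≈ 1.16.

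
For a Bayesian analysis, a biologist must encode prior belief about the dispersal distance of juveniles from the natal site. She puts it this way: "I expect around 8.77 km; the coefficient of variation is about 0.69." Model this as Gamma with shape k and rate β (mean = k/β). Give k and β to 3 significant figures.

k ≈ 2.1, β ≈ 0.239

For Gamma(k, rate β): mean = k/β, variance = k/β², so CV = 1/√k.
CV = 0.69, hence k = 1/CV² = 2.1.
Then β = k/mean = 2.1/8.77 = 0.239.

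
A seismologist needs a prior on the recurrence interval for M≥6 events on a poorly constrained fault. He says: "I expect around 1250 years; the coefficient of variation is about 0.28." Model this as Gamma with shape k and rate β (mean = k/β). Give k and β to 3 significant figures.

k ≈ 12.8, β ≈ 0.0102

For Gamma(k, rate β): mean = k/β, variance = k/β², so CV = 1/√k.
CV = 0.28, hence k = 1/CV² = 12.8.
Then β = k/mean = 12.8/1250 = 0.0102.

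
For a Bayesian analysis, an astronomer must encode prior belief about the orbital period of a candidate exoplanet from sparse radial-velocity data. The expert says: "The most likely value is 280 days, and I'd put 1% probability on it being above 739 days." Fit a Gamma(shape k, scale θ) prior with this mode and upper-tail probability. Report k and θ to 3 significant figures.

Gamma(k,θ) with k>1 has mode (k−1)θ, so θ = 280/(k−1).
Need P(X < 739) = 0.99 with θ tied to k this way. Start at k = 2, θ = 280: P(X<739) ≈ 0.740.
Too low — raise k to concentrate. Iterating converges to k ≈ 5.92.
Then θ = 280/(5.92−1) ≈ 56.9.

k ≈ 5.92, θ ≈ 56.9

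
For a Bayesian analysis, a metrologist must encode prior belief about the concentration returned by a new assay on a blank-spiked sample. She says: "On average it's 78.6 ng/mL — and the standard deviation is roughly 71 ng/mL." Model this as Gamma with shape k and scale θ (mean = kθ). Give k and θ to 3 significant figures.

For Gamma(k, scale θ): mean = kθ, variance = kθ², so CV = 1/√k.
CV = SD/mean = 71/78.6 = 0.9033, hence k = 1/CV² = 1.23.
Then θ = mean/k = 78.6/1.23 = 64.1.

k ≈ 1.23, θ ≈ 64.1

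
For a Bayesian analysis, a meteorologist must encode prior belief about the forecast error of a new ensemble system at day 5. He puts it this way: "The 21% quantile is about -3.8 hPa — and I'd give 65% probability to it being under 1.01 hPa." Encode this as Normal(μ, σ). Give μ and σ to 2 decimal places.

μ = -0.55, σ = 4.04

The p-quantile of Normal(μ,σ) is μ + z_p·σ, with z_{0.21} = -0.8064 and z_{0.65} = 0.3853.
Eliminate σ: μ = (z₂·x₁ − z₁·x₂)/(z₂ − z₁) = (0.3853·-3.8 − (-0.8064)·1.01)/1.192 = -0.55.
Then σ = (x₂ − x₁)/(z₂ − z₁) = (1.01 − -3.8)/1.192 = 4.04.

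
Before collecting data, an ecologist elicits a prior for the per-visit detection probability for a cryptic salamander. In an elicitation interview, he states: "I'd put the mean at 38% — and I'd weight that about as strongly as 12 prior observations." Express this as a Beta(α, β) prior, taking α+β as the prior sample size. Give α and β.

α = 4.56, β = 7.44

Under the effective-sample-size interpretation, Beta(α, β) has prior mean α/(α+β) and prior sample size α+β.
So α+β = 12 and α/(α+β) = 0.38, giving α = 0.38·12 = 4.56 and β = 12 − 4.56 = 7.44.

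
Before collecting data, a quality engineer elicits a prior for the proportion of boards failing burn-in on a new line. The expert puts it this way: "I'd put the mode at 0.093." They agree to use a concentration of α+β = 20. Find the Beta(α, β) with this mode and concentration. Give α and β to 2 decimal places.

α = 2.67, β = 17.33

For α,β > 1 the Beta mode is (α−1)/(α+β−2). With α+β = 20, the mode is (α−1)/18.
Set (α−1)/18 = 0.093 → α = 1 + 0.093·18 = 2.67.
β = 20 − α = 17.33.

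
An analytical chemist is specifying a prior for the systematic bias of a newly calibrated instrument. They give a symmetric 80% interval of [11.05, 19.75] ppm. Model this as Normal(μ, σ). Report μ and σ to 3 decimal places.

A symmetric 80% interval runs μ ± z·σ with z = 1.282.
Half-width = 4.35, so σ = 4.35/1.282 = 3.394.
μ is the interval midpoint, 15.400.

μ = 15.400, σ = 3.394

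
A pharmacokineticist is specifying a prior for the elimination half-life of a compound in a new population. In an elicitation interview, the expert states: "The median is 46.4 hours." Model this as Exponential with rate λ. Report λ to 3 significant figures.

Exponential median = ln 2 / λ, so λ = ln 2 / 46.4 = 0.0149.

λ ≈ 0.0149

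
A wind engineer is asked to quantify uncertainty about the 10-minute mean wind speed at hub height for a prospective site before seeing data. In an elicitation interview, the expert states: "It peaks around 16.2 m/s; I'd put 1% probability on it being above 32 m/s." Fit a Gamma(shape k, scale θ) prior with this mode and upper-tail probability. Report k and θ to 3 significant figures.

k ≈ 11.6, θ ≈ 1.52

Gamma(k,θ) with k>1 has mode (k−1)θ, so θ = 16.2/(k−1).
Need P(X < 32) = 0.99 with θ tied to k this way. Start at k = 2, θ = 16.2: P(X<32) ≈ 0.587.
Too low — raise k to concentrate. Iterating converges to k ≈ 11.6.
Then θ = 16.2/(11.6−1) ≈ 1.52.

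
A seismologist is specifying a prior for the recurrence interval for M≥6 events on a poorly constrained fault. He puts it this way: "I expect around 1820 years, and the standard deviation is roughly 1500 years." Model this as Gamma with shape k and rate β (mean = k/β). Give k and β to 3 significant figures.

k ≈ 1.47, β ≈ 0.000809

For Gamma(k, rate β): mean = k/β, variance = k/β², so CV = 1/√k.
CV = SD/mean = 1500/1820 = 0.8242, hence k = 1/CV² = 1.47.
Then β = k/mean = 1.47/1820 = 0.000809.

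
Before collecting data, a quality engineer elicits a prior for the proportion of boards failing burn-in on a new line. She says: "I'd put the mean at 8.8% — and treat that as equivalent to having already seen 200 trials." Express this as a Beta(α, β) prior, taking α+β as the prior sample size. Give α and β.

α = 17.6, β = 182.4

Under the effective-sample-size interpretation, Beta(α, β) has prior mean α/(α+β) and prior sample size α+β.
So α+β = 200 and α/(α+β) = 0.088, giving α = 0.088·200 = 17.6 and β = 200 − 17.6 = 182.4.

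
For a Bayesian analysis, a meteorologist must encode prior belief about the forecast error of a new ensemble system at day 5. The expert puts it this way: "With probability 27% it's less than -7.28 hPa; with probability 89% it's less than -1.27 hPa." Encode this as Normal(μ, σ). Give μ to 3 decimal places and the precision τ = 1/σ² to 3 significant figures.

For Normal(μ,σ), the p-quantile is μ + z_p·σ. Here z_{0.27} = -0.6128, z_{0.89} = 1.227.
So -7.28 = μ − 0.6128σ and -1.27 = μ + 1.227σ.
Subtracting: σ = (-1.27 − -7.28)/(1.227 − (-0.6128)) = 3.267.
Then μ = -7.28 − (-0.6128)·3.267 = -5.278.
Precision τ = 1/σ² = 1/3.267² = 0.0937.

μ = -5.278, τ = 0.0937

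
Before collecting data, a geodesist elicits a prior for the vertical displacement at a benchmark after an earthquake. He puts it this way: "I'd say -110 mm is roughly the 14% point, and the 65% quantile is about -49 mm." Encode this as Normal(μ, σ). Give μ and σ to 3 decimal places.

For Normal(μ,σ), the p-quantile is μ + z_p·σ. Here z_{0.14} = -1.08, z_{0.65} = 0.3853.
So -110 = μ − 1.08σ and -49 = μ + 0.3853σ.
Subtracting: σ = (-49 − -110)/(0.3853 − (-1.08)) = 41.620.
Then μ = -110 − (-1.08)·41.620 = -65.037.

μ = -65.037, σ = 41.620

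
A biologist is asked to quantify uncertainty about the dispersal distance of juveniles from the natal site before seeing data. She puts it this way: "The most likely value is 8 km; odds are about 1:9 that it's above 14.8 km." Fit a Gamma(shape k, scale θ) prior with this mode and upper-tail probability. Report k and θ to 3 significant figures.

k ≈ 6.04, θ ≈ 1.59

Gamma(k,θ) with k>1 has mode (k−1)θ, so θ = 8/(k−1).
Need P(X < 14.8) = 0.9 with θ tied to k this way. Start at k = 2, θ = 8: P(X<14.8) ≈ 0.552.
Too low — raise k to concentrate. Iterating converges to k ≈ 6.04.
Then θ = 8/(6.04−1) ≈ 1.59.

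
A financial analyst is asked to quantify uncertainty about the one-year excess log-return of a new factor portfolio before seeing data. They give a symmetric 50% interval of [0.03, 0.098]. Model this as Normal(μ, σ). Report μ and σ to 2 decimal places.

μ = 0.06, σ = 0.05

A symmetric 50% interval runs μ ± z·σ with z = 0.6745.
Half-width = 0.034, so σ = 0.034/0.6745 = 0.05.
μ is the interval midpoint, 0.06.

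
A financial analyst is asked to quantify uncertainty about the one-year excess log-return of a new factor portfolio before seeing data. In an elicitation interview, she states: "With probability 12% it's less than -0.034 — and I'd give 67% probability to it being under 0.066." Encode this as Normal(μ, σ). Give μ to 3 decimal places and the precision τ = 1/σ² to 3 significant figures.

For Normal(μ,σ), the p-quantile is μ + z_p·σ. Here z_{0.12} = -1.175, z_{0.67} = 0.4399.
So -0.034 = μ − 1.175σ and 0.066 = μ + 0.4399σ.
Subtracting: σ = (0.066 − -0.034)/(0.4399 − (-1.175)) = 0.062.
Then μ = -0.034 − (-1.175)·0.062 = 0.039.
Precision τ = 1/σ² = 1/0.06192² = 261.

μ = 0.039, τ = 261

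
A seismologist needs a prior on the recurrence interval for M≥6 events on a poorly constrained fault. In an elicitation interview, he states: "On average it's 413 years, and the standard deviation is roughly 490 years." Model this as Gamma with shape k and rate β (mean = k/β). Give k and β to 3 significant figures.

k ≈ 0.71, β ≈ 0.00172

For Gamma(k, rate β): mean = k/β, variance = k/β², so CV = 1/√k.
CV = SD/mean = 490/413 = 1.186, hence k = 1/CV² = 0.71.
Then β = k/mean = 0.71/413 = 0.00172.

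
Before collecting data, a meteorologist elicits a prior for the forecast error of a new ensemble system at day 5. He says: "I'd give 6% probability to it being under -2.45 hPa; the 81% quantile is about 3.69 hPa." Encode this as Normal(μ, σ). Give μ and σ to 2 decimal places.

μ = 1.47, σ = 2.52

For Normal(μ,σ), the p-quantile is μ + z_p·σ. Here z_{0.06} = -1.555, z_{0.81} = 0.8779.
So -2.45 = μ − 1.555σ and 3.69 = μ + 0.8779σ.
Subtracting: σ = (3.69 − -2.45)/(0.8779 − (-1.555)) = 2.52.
Then μ = -2.45 − (-1.555)·2.52 = 1.47.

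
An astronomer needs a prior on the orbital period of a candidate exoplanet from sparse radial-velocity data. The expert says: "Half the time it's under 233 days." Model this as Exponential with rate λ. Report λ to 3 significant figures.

λ ≈ 0.00297

Exponential median = ln 2 / λ, so λ = ln 2 / 233.0 = 0.00297.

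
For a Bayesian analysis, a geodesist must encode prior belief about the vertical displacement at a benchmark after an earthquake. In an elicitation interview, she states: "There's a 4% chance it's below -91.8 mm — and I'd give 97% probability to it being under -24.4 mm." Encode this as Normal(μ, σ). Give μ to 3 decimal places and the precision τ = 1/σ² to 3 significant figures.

μ = -59.307, τ = 0.0029

For Normal(μ,σ), the p-quantile is μ + z_p·σ. Here z_{0.04} = -1.751, z_{0.97} = 1.881.
So -91.8 = μ − 1.751σ and -24.4 = μ + 1.881σ.
Subtracting: σ = (-24.4 − -91.8)/(1.881 − (-1.751)) = 18.560.
Then μ = -91.8 − (-1.751)·18.560 = -59.307.
Precision τ = 1/σ² = 1/18.56² = 0.0029.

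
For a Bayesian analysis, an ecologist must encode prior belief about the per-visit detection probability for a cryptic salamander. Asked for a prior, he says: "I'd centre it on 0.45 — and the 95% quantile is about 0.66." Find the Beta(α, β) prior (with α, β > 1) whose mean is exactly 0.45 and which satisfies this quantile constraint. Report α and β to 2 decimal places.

With mean 0.45 fixed, write α = 0.45s, β = 0.55s where s = α+β.
Need P(θ < 0.66) = 0.95 under Beta(0.45s, 0.55s). Normal approximation: (q−m)/√(m(1−m)/s) ≈ z_{0.95} = 1.64, so s ≈ 0.45·0.55·(1.64)²/(0.66−0.45)² = 15.2.
At s = 15.2: P(θ<0.66) ≈ 0.952. Adjusting to match 0.95 gives s ≈ 14.85.
So α = 0.45·14.85 ≈ 6.68, β = 0.55·14.85 ≈ 8.17.

α ≈ 6.68, β ≈ 8.17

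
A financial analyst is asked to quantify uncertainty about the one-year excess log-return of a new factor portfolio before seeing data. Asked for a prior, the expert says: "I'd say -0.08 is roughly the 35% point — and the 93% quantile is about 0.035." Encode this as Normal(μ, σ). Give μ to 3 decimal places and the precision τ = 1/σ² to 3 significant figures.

μ = -0.056, τ = 262

For Normal(μ,σ), the p-quantile is μ + z_p·σ. Here z_{0.35} = -0.3853, z_{0.93} = 1.476.
So -0.08 = μ − 0.3853σ and 0.035 = μ + 1.476σ.
Subtracting: σ = (0.035 − -0.08)/(1.476 − (-0.3853)) = 0.062.
Then μ = -0.08 − (-0.3853)·0.062 = -0.056.
Precision τ = 1/σ² = 1/0.06179² = 262.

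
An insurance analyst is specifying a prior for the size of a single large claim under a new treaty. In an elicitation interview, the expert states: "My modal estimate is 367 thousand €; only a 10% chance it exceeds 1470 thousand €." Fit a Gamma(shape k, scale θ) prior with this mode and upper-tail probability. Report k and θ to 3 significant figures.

k ≈ 1.95, θ ≈ 385

Gamma(k,θ) with k>1 has mode (k−1)θ, so θ = 367/(k−1).
Need P(X < 1470) = 0.9 with θ tied to k this way. Start at k = 2, θ = 367: P(X<1470) ≈ 0.909.
Too high — lower k to spread out. Iterating converges to k ≈ 1.95.
Then θ = 367/(1.95−1) ≈ 385.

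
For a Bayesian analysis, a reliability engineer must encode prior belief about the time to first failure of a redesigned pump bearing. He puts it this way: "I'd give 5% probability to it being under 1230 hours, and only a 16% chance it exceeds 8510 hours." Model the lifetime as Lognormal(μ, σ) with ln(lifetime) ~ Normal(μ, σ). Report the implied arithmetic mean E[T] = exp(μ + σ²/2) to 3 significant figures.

E[T] ≈ 5370 hours

If T ~ Lognormal(μ,σ) then ln T ~ Normal(μ,σ), so the p-quantile of ln T is μ + z_p·σ.
ln(1230) = 7.115 and ln(8510) = 9.049; z_{0.05} = -1.645, z_{0.84} = 0.9945.
σ = (9.049 − 7.115)/(0.9945 − (-1.645)) = 0.733.
μ = 7.115 − (-1.645)·0.733 = 8.320.
E[T] = exp(μ + σ²/2) = exp(8.320 + 0.2685) = 5370 hours.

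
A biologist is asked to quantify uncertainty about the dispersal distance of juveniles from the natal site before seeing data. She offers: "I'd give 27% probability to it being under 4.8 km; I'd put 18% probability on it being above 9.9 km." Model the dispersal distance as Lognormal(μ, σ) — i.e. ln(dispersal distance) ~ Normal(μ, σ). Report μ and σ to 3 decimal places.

If T ~ Lognormal(μ,σ) then ln T ~ Normal(μ,σ), so the p-quantile of ln T is μ + z_p·σ.
ln(4.8) = 1.569 and ln(9.9) = 2.293; z_{0.27} = -0.6128, z_{0.82} = 0.9154.
σ = (2.293 − 1.569)/(0.9154 − (-0.6128)) = 0.474.
μ = 1.569 − (-0.6128)·0.474 = 1.859.

μ ≈ 1.859, σ ≈ 0.474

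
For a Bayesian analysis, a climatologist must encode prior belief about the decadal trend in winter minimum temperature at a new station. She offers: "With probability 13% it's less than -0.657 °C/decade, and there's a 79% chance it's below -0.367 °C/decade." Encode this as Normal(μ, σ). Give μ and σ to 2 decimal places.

The p-quantile of Normal(μ,σ) is μ + z_p·σ, with z_{0.13} = -1.126 and z_{0.79} = 0.8064.
Eliminate σ: μ = (z₂·x₁ − z₁·x₂)/(z₂ − z₁) = (0.8064·-0.657 − (-1.126)·-0.367)/1.933 = -0.49.
Then σ = (x₂ − x₁)/(z₂ − z₁) = (-0.367 − -0.657)/1.933 = 0.15.

μ = -0.49, σ = 0.15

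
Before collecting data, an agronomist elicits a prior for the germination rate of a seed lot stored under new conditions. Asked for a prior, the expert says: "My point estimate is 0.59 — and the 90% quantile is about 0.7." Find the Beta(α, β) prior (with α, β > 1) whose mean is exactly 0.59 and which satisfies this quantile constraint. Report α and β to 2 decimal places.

With mean 0.59 fixed, write α = 0.59s, β = 0.41s where s = α+β.
Need P(θ < 0.7) = 0.9 under Beta(0.59s, 0.41s). Normal approximation: (q−m)/√(m(1−m)/s) ≈ z_{0.9} = 1.28, so s ≈ 0.59·0.41·(1.28)²/(0.7−0.59)² = 32.8.
At s = 32.8: P(θ<0.7) ≈ 0.904. Adjusting to match 0.9 gives s ≈ 31.71.
So α = 0.59·31.71 ≈ 18.71, β = 0.41·31.71 ≈ 13.00.

α ≈ 18.71, β ≈ 13.00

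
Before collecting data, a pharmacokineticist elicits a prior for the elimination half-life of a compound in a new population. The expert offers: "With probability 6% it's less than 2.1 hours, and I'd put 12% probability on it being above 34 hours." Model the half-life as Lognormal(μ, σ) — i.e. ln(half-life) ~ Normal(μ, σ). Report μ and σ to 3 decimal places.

If T ~ Lognormal(μ,σ) then ln T ~ Normal(μ,σ), so the p-quantile of ln T is μ + z_p·σ.
ln(2.1) = 0.7419 and ln(34) = 3.526; z_{0.06} = -1.555, z_{0.88} = 1.175.
σ = (3.526 − 0.7419)/(1.175 − (-1.555)) = 1.020.
μ = 0.7419 − (-1.555)·1.020 = 2.328.

μ ≈ 2.328, σ ≈ 1.020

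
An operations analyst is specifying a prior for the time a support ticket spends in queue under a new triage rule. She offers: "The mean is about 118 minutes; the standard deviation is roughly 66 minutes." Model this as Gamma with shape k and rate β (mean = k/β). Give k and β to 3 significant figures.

For Gamma(k, rate β): mean = k/β, variance = k/β², so CV = 1/√k.
CV = SD/mean = 66/118 = 0.5593, hence k = 1/CV² = 3.2.
Then β = k/mean = 3.2/118 = 0.0271.

k ≈ 3.2, β ≈ 0.0271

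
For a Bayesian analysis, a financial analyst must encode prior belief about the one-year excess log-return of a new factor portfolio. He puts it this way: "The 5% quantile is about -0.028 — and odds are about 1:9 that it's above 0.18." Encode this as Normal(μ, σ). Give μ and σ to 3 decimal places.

The p-quantile of Normal(μ,σ) is μ + z_p·σ, with z_{0.05} = -1.645 and z_{0.9} = 1.282.
Eliminate σ: μ = (z₂·x₁ − z₁·x₂)/(z₂ − z₁) = (1.282·-0.028 − (-1.645)·0.18)/2.926 = 0.089.
Then σ = (x₂ − x₁)/(z₂ − z₁) = (0.18 − -0.028)/2.926 = 0.071.

μ = 0.089, σ = 0.071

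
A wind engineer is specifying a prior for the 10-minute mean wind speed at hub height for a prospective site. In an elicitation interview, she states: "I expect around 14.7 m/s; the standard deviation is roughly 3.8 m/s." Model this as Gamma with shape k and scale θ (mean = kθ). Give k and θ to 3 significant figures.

k ≈ 15, θ ≈ 0.982

For Gamma(k, scale θ): mean = kθ, variance = kθ², so CV = 1/√k.
CV = SD/mean = 3.8/14.7 = 0.2585, hence k = 1/CV² = 15.
Then θ = mean/k = 14.7/15 = 0.982.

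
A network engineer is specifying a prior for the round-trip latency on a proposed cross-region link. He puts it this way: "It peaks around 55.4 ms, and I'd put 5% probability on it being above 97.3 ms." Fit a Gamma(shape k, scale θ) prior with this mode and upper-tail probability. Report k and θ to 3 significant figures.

k ≈ 9.79, θ ≈ 6.3

Gamma(k,θ) with k>1 has mode (k−1)θ, so θ = 55.4/(k−1).
Need P(X < 97.3) = 0.95 with θ tied to k this way. Start at k = 2, θ = 55.4: P(X<97.3) ≈ 0.524.
Too low — raise k to concentrate. Iterating converges to k ≈ 9.79.
Then θ = 55.4/(9.79−1) ≈ 6.3.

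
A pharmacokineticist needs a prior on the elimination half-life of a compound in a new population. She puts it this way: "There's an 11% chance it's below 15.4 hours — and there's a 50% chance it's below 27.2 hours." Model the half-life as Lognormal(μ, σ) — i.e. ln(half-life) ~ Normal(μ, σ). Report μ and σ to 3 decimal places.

If T ~ Lognormal(μ,σ) then ln T ~ Normal(μ,σ), so the p-quantile of ln T is μ + z_p·σ.
ln(15.4) = 2.734 and ln(27.2) = 3.303; z_{0.11} = -1.227, z_{0.5} = 0.
σ = (3.303 − 2.734)/(0 − (-1.227)) = 0.464.
μ = 2.734 − (-1.227)·0.464 = 3.303.

μ ≈ 3.303, σ ≈ 0.464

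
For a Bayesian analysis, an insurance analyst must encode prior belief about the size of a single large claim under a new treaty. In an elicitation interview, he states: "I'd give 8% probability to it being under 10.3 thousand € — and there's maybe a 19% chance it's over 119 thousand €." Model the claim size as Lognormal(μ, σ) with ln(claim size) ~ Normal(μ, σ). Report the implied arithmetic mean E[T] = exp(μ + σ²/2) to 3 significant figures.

If T ~ Lognormal(μ,σ) then ln T ~ Normal(μ,σ), so the p-quantile of ln T is μ + z_p·σ.
ln(10.3) = 2.332 and ln(119) = 4.779; z_{0.08} = -1.405, z_{0.81} = 0.8779.
σ = (4.779 − 2.332)/(0.8779 − (-1.405)) = 1.072.
μ = 2.332 − (-1.405)·1.072 = 3.838.
E[T] = exp(μ + σ²/2) = exp(3.838 + 0.5744) = 82.5 thousand €.

E[T] ≈ 82.5 thousand €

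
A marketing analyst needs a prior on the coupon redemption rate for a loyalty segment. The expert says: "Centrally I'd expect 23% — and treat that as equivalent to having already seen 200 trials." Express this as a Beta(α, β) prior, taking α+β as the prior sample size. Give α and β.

α = 46, β = 154

Under the effective-sample-size interpretation, Beta(α, β) has prior mean α/(α+β) and prior sample size α+β.
So α+β = 200 and α/(α+β) = 0.23, giving α = 0.23·200 = 46 and β = 200 − 46 = 154.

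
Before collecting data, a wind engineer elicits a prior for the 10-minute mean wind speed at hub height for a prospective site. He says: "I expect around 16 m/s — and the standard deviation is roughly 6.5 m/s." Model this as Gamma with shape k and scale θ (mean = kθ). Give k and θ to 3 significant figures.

For Gamma(k, scale θ): mean = kθ, variance = kθ², so CV = 1/√k.
CV = SD/mean = 6.5/16 = 0.4062, hence k = 1/CV² = 6.06.
Then θ = mean/k = 16/6.06 = 2.64.

k ≈ 6.06, θ ≈ 2.64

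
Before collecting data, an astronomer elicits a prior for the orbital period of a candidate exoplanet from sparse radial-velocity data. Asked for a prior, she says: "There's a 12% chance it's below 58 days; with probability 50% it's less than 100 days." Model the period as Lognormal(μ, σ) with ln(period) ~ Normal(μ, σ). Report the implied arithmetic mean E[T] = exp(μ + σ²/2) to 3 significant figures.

If T ~ Lognormal(μ,σ) then ln T ~ Normal(μ,σ), so the p-quantile of ln T is μ + z_p·σ.
ln(58) = 4.06 and ln(100) = 4.605; z_{0.12} = -1.175, z_{0.5} = 0.
σ = (4.605 − 4.06)/(0 − (-1.175)) = 0.464.
μ = 4.06 − (-1.175)·0.464 = 4.605.
E[T] = exp(μ + σ²/2) = exp(4.605 + 0.1075) = 111 days.

E[T] ≈ 111 days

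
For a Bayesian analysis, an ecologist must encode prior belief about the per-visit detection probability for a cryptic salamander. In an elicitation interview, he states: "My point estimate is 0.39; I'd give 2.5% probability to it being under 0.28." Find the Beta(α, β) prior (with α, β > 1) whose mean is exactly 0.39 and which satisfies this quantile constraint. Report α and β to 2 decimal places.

α ≈ 27.35, β ≈ 42.78

With mean 0.39 fixed, write α = 0.39s, β = 0.61s where s = α+β.
Need P(θ < 0.28) = 0.025 under Beta(0.39s, 0.61s). Normal approximation: (q−m)/√(m(1−m)/s) ≈ z_{0.025} = -1.96, so s ≈ 0.39·0.61·(-1.96)²/(0.28−0.39)² = 75.5.
At s = 75.5: P(θ<0.28) ≈ 0.021. Adjusting to match 0.025 gives s ≈ 70.13.
So α = 0.39·70.13 ≈ 27.35, β = 0.61·70.13 ≈ 42.78.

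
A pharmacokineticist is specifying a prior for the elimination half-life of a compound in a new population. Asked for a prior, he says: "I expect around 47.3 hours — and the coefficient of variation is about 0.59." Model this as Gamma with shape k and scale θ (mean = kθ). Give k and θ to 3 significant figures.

For Gamma(k, scale θ): mean = kθ, variance = kθ², so CV = 1/√k.
CV = 0.59, hence k = 1/CV² = 2.87.
Then θ = mean/k = 47.3/2.87 = 16.5.

k ≈ 2.87, θ ≈ 16.5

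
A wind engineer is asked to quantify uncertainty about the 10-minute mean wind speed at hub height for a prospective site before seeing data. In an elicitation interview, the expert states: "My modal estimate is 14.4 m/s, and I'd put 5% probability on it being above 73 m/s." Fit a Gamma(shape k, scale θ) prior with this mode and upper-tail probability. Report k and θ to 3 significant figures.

k ≈ 1.91, θ ≈ 15.9

Gamma(k,θ) with k>1 has mode (k−1)θ, so θ = 14.4/(k−1).
Need P(X < 73) = 0.95 with θ tied to k this way. Start at k = 2, θ = 14.4: P(X<73) ≈ 0.962.
Too high — lower k to spread out. Iterating converges to k ≈ 1.91.
Then θ = 14.4/(1.91−1) ≈ 15.9.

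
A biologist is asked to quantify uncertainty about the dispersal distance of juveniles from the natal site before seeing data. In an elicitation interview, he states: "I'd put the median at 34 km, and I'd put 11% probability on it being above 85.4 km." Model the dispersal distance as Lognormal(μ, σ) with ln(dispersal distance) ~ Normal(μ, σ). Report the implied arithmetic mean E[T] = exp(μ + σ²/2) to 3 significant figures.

E[T] ≈ 45.1 km

If T ~ Lognormal(μ,σ) then ln T ~ Normal(μ,σ), so the p-quantile of ln T is μ + z_p·σ.
ln(34) = 3.526 and ln(85.4) = 4.447; z_{0.5} = 0, z_{0.89} = 1.227.
σ = (4.447 − 3.526)/(1.227 − (0)) = 0.751.
μ = 3.526 − (0)·0.751 = 3.526.
E[T] = exp(μ + σ²/2) = exp(3.526 + 0.2819) = 45.1 km.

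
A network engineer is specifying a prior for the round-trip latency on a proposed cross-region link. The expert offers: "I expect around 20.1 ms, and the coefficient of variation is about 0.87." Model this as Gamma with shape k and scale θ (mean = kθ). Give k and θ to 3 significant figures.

For Gamma(k, scale θ): mean = kθ, variance = kθ², so CV = 1/√k.
CV = 0.87, hence k = 1/CV² = 1.32.
Then θ = mean/k = 20.1/1.32 = 15.2.

k ≈ 1.32, θ ≈ 15.2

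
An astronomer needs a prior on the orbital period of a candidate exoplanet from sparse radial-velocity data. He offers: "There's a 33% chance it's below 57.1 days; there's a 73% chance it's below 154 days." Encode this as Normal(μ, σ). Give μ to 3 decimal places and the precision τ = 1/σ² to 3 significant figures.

For Normal(μ,σ), the p-quantile is μ + z_p·σ. Here z_{0.33} = -0.4399, z_{0.73} = 0.6128.
So 57.1 = μ − 0.4399σ and 154 = μ + 0.6128σ.
Subtracting: σ = (154 − 57.1)/(0.6128 − (-0.4399)) = 92.047.
Then μ = 57.1 − (-0.4399)·92.047 = 97.593.
Precision τ = 1/σ² = 1/92.05² = 0.000118.

μ = 97.593, τ = 0.000118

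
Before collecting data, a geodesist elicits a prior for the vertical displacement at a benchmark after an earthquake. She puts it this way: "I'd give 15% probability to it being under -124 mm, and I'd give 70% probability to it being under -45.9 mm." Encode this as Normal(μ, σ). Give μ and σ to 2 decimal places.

μ = -72.14, σ = 50.04

The p-quantile of Normal(μ,σ) is μ + z_p·σ, with z_{0.15} = -1.036 and z_{0.7} = 0.5244.
Eliminate σ: μ = (z₂·x₁ − z₁·x₂)/(z₂ − z₁) = (0.5244·-124 − (-1.036)·-45.9)/1.561 = -72.14.
Then σ = (x₂ − x₁)/(z₂ − z₁) = (-45.9 − -124)/1.561 = 50.04.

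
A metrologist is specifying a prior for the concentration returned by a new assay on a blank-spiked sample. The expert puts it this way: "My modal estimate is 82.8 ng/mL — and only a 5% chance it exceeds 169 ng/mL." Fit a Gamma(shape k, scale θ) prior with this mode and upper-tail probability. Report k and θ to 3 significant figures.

k ≈ 6.44, θ ≈ 15.2

Gamma(k,θ) with k>1 has mode (k−1)θ, so θ = 82.8/(k−1).
Need P(X < 169) = 0.95 with θ tied to k this way. Start at k = 2, θ = 82.8: P(X<169) ≈ 0.605.
Too low — raise k to concentrate. Iterating converges to k ≈ 6.44.
Then θ = 82.8/(6.44−1) ≈ 15.2.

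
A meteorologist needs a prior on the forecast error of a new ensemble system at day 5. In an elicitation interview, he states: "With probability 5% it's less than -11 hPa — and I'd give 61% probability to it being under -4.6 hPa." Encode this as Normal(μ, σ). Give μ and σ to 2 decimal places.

For Normal(μ,σ), the p-quantile is μ + z_p·σ. Here z_{0.05} = -1.645, z_{0.61} = 0.2793.
So -11 = μ − 1.645σ and -4.6 = μ + 0.2793σ.
Subtracting: σ = (-4.6 − -11)/(0.2793 − (-1.645)) = 3.33.
Then μ = -11 − (-1.645)·3.33 = -5.53.

μ = -5.53, σ = 3.33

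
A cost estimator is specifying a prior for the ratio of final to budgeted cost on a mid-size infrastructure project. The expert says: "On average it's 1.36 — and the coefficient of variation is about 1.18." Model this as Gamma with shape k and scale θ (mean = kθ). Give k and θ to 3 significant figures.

k ≈ 0.718, θ ≈ 1.89

For Gamma(k, scale θ): mean = kθ, variance = kθ², so CV = 1/√k.
CV = 1.18, hence k = 1/CV² = 0.718.
Then θ = mean/k = 1.36/0.718 = 1.89.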